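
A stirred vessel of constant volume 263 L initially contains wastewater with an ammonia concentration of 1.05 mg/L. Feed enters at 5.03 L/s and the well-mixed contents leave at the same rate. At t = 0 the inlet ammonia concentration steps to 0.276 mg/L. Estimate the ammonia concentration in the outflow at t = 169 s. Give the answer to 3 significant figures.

0.307 mg/L

Mass balance on the solute (V constant): V dC/dt = Q(C_in − C).
Rewrite as dC/dt + C/τ = C_in/τ, τ = V/Q = 52.286 s.
Solution: C(t) = C_in + (C₀ − C_in) e^(−t/τ).
C(169) = 0.276 + (1.05 − 0.276)·e^(−169/52.286) = 0.276 + (0.77400)·0.039470 = 0.30655 mg/L.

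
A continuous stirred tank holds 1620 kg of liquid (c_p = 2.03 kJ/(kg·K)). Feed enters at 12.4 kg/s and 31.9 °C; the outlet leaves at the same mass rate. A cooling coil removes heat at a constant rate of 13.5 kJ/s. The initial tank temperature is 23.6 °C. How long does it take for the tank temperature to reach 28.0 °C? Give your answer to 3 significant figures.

109 s

Unsteady energy balance on the tank contents: M c_p dT/dt = ṁ c_p (T_in − T) − 13.5.
τ = M/ṁ = 130.65 s; T_ss = T_in − Q̇/(ṁ c_p) = 31.364 °C.
T(t) = T_ss + (T₀ − T_ss) e^(−t/τ). Set T = 28.0:
e^(−t/τ) = (28.0 − 31.364)/(23.6 − 31.364) = 0.43326
t = −130.65 · ln(0.43326) = 109.27 s.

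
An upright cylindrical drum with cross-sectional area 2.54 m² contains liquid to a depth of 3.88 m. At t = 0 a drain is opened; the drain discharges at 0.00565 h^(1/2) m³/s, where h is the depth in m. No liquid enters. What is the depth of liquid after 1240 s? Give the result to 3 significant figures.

A dh/dt = −Q_out = −0.00565 √h.
This is separable: 2 d(√h)/dt = −0.00565/A, so √h = √h₀ − (0.00565/(2A)) t.
√h = √3.88 − 0.00565·1240/(2·2.54) = 1.9698 − 1.3791 = 0.59064.
h = 0.59064² = 0.34885 m.

0.349 m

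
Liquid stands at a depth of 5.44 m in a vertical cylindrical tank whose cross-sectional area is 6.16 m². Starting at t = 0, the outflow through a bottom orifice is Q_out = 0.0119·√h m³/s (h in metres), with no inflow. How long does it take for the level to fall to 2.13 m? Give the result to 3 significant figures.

904 s

Mass balance (ρ constant): A dh/dt = −0.0119 √h.
∫ h^(−1/2) dh = −(0.0119/A) ∫ dt, giving 2√h = 2√h₀ − (0.0119/A) t.
t = 2A(√h₀ − √h)/0.0119 = 2·6.16·(√5.44 − √2.13)/0.0119
  = 12.320 × (2.3324 − 1.4595) / 0.0119 = 903.74 s.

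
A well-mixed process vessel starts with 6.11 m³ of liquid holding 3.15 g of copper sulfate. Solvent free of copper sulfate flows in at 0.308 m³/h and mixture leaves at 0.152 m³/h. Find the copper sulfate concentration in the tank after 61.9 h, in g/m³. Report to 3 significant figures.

Let m(t) be the amount of copper sulfate. Volume: V(t) = V₀ + (Q_in − Q_out) t = 6.11 + 0.15600 t; V(61.9) = 15.766 m³.
Solute balance: dm/dt = 0 − Q_out C = −Q_out m/V(t).
dm/m = −Q_out dt/(V₀ + 0.15600 t); integrating gives ln(m/m₀) = −(Q_out/(Q_in−Q_out)) ln(V/V₀).
m = m₀ (V₀/V)^(Q_out/(Q_in−Q_out)) = 3.15 × (6.11/15.766)^(0.97436) = 1.2508 g.
C = m/V = 1.2508/15.766 = 0.079331 g/m³.

0.0793 g/m³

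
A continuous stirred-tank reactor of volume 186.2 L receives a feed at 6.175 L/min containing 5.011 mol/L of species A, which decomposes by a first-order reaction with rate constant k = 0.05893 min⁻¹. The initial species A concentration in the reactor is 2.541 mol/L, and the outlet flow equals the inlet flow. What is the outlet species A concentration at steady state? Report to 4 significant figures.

V dC/dt = Q(C_in − C) − k V C.
At steady state: 0 = Q C_in − (Q + kV) C_ss, so C_ss = Q C_in/(Q + kV).
C_ss = 6.175·5.011/(6.175 + 0.05893·186.2) = 30.9429/17.1478 = 1.80449 mol/L.

1.804 mol/L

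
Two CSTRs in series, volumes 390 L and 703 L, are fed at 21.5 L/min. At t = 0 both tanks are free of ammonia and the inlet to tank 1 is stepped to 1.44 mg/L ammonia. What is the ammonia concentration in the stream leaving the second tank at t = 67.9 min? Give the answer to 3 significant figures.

Each tank obeys Vᵢ dCᵢ/dt = Q(Cᵢ₋₁ − Cᵢ), so τᵢ = Vᵢ/Q.
τ₁ = 390/21.5 = 18.140 min; τ₂ = 703/21.5 = 32.698 min.
Tank 1: C₁ = C_in(1 − e^(−t/τ₁)). Tank 2 (τ₁ ≠ τ₂): C₂ = C_in[1 − (τ₁ e^(−t/τ₁) − τ₂ e^(−t/τ₂))/(τ₁ − τ₂)].
At t = 67.9: e^(−t/τ₁) = 0.023678, e^(−t/τ₂) = 0.12536.
C₂ = 1.44·[1 − (18.140·0.023678 − 32.698·0.12536)/(-14.558)] = 1.44·0.74795 = 1.0771 mg/L.

1.08 mg/L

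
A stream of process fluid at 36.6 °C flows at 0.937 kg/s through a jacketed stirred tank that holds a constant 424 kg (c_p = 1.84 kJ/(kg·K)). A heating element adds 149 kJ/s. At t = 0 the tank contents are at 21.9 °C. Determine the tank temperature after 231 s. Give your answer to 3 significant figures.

M c_p dT/dt = ṁ c_p (T_in − T) + Q̇.
Rearrange: dT/dt = (T_ss − T)/τ with τ = M/ṁ = 452.51 s and T_ss = T_in + Q̇/(ṁ c_p) = 123.02 °C.
T approaches T_ss exponentially: T(t) = T_ss + (T₀ − T_ss) e^(−t/τ).
T(231) = 123.02 + (-101.12)·e^(−231/452.51) = 123.02 + (-101.12)·0.60020 = 62.329 °C.

62.3 °C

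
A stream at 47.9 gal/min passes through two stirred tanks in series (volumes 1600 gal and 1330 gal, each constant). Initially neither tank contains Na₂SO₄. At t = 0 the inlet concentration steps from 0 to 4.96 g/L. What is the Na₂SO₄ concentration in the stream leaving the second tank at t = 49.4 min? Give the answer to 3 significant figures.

Time constants: τᵢ = Vᵢ/Q for each well-mixed tank.
τ₁ = 1600/47.9 = 33.403 min; τ₂ = 1330/47.9 = 27.766 min.
Solving the cascade with C₁(0)=C₂(0)=0 gives C₂(t) = C_in[1 − (τ₁ e^(−t/τ₁) − τ₂ e^(−t/τ₂))/(τ₁ − τ₂)].
At t = 49.4: e^(−t/τ₁) = 0.22789, e^(−t/τ₂) = 0.16878.
C₂ = 4.96·[1 − (33.403·0.22789 − 27.766·0.16878)/(5.6367)] = 4.96·0.48098 = 2.3857 g/L.

2.39 g/L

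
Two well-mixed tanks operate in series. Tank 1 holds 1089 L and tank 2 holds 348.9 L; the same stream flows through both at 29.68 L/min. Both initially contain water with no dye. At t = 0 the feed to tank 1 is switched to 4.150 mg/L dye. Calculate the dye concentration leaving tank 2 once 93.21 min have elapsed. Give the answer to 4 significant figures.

Time constants: τᵢ = Vᵢ/Q for each well-mixed tank.
τ₁ = 1089/29.68 = 36.6914 min; τ₂ = 348.9/29.68 = 11.7554 min.
Solving the cascade with C₁(0)=C₂(0)=0 gives C₂(t) = C_in[1 − (τ₁ e^(−t/τ₁) − τ₂ e^(−t/τ₂))/(τ₁ − τ₂)].
At t = 93.21: e^(−t/τ₁) = 0.0788365, e^(−t/τ₂) = 0.000360100.
C₂ = 4.150·[1 − (36.6914·0.0788365 − 11.7554·0.000360100)/(24.9360)] = 4.150·0.884168 = 3.66930 mg/L.

3.669 mg/L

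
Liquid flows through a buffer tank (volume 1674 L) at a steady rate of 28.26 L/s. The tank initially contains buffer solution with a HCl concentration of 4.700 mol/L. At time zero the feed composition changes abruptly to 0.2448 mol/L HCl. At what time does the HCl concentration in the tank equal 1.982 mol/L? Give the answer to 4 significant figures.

Transient balance on the dissolved component: V dC/dt = Q(C_in − C), so τ = V/Q = 59.2357 s.
C(t) = C_in + (C₀ − C_in) e^(−t/τ). Set C = 1.982 and solve for t:
e^(−t/τ) = (C − C_in)/(C₀ − C_in) = (1.982 − 0.2448)/(4.700 − 0.2448) = 0.389926
t = −τ ln(…) = 59.2357 × 0.941797 = 55.7880 s.

55.79 s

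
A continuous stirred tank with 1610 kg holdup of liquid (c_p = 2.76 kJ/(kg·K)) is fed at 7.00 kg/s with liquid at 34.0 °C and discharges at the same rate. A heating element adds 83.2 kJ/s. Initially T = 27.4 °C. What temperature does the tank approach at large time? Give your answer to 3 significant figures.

38.3 °C

M c_p dT/dt = ṁ c_p (T_in − T) + Q̇.
At steady state dT/dt = 0 ⇒ T_ss = T_in + Q̇/(ṁ c_p) = 34.0 + 83.2/(7.00·2.76) = 38.306 °C.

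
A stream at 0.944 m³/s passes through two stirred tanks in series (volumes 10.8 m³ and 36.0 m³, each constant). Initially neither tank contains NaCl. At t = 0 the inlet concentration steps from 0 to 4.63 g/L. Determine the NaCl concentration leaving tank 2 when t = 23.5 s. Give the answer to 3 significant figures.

Species balance on tank i: dCᵢ/dt = (Cᵢ₋₁ − Cᵢ)/τᵢ with τᵢ = Vᵢ/Q.
τ₁ = 10.8/0.944 = 11.441 s; τ₂ = 36.0/0.944 = 38.136 s.
Tank 1: C₁ = C_in(1 − e^(−t/τ₁)). Tank 2 (τ₁ ≠ τ₂): C₂ = C_in[1 − (τ₁ e^(−t/τ₁) − τ₂ e^(−t/τ₂))/(τ₁ − τ₂)].
At t = 23.5: e^(−t/τ₁) = 0.12821, e^(−t/τ₂) = 0.53998.
C₂ = 4.63·[1 − (11.441·0.12821 − 38.136·0.53998)/(-26.695)] = 4.63·0.28355 = 1.3128 g/L.

1.31 g/L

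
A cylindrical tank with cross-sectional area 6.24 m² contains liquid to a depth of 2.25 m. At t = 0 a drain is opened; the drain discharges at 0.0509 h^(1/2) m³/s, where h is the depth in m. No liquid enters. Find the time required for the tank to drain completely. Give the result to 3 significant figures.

With no inflow, A dh/dt = −0.0509 √h.
Separate and integrate: 2(√h − √h₀) = −(0.0509/A) t.
Tank is empty when √h = 0: t_empty = 2A√h₀/0.0509.
t_empty = 2·6.24·√2.25/0.0509 = 12.480·1.5000/0.0509 = 367.78 s.

368 s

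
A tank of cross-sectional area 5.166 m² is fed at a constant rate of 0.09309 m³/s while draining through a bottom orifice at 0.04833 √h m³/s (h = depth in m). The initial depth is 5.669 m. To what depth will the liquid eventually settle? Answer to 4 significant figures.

A dh/dt = Q_in − 0.04833 √h. Steady state requires inflow = outflow:
Q_in = 0.04833 √h_ss ⇒ √h_ss = 0.09309/0.04833 = 1.92613.
h_ss = 1.92613² = 3.70999 m. (Since h₀ = 5.669 m > h_ss, the level will fall toward this value.)

3.710 m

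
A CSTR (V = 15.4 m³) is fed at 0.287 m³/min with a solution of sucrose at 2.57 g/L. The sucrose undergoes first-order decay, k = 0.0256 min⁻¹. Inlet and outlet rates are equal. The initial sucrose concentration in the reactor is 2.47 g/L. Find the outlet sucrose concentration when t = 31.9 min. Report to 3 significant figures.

Species balance: V dC/dt = Q C_in − Q C − k V C.
dC/dt = (Q/V) C_in − (Q/V + k) C; effective rate a = Q/V + k = 0.018636 + 0.0256 = 0.044236 min⁻¹.
C_ss = Q C_in/(Q + kV) = 1.0827 g/L; C(t) = C_ss + (C₀ − C_ss) e^(−a t).
C(31.9) = 1.0827 + (1.3873)·e^(−0.044236·31.9) = 1.0827 + (1.3873)·0.24387 = 1.4210 g/L.

1.42 g/L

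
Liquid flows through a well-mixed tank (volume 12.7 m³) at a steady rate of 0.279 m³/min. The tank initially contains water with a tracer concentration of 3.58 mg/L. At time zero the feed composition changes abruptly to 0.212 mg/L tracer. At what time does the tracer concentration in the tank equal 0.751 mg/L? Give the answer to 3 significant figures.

83.4 min

Species balance on the tank: V dC/dt = Q(C_in − C), so τ = V/Q = 45.520 min.
C(t) = C_in + (C₀ − C_in) e^(−t/τ). Set C = 0.751 and solve for t:
e^(−t/τ) = (C − C_in)/(C₀ − C_in) = (0.751 − 0.212)/(3.58 − 0.212) = 0.16004
t = −τ ln(…) = 45.520 × 1.8324 = 83.408 min.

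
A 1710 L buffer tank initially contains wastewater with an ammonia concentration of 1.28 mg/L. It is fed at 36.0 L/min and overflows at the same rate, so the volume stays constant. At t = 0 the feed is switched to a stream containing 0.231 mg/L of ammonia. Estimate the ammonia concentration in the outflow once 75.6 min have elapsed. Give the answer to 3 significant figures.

Mass balance on the solute (V constant): V dC/dt = Q(C_in − C).
Rewrite as dC/dt + C/τ = C_in/τ, τ = V/Q = 47.500 min.
Integrating: C(t) = C_in + (C₀ − C_in) e^(−t/τ).
C(75.6) = 0.231 + (1.28 − 0.231)·e^(−75.6/47.500) = 0.231 + (1.0490)·0.20360 = 0.44458 mg/L.

0.445 mg/L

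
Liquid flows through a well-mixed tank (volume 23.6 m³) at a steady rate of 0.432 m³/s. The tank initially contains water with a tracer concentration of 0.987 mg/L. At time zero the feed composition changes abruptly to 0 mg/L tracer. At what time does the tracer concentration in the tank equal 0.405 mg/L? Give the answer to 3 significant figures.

48.7 s

Species balance: V dC/dt = Q(C_in − C) ⇒ τ = V/Q = 54.630 s.
C(t) = C_in + (C₀ − C_in) e^(−t/τ). Set C = 0.405 and solve for t:
e^(−t/τ) = (C − C_in)/(C₀ − C_in) = (0.405 − 0)/(0.987 − 0) = 0.41033
t = −τ ln(…) = 54.630 × 0.89078 = 48.663 s.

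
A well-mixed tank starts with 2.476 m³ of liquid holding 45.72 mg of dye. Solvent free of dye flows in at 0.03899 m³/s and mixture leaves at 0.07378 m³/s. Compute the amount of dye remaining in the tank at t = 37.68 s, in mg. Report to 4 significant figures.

9.243 mg

Let m(t) be the amount of dye. Volume: V(t) = V₀ + (Q_in − Q_out) t = 2.476 − 0.0347900 t; V(37.68) = 1.16511 m³.
Solute balance: dm/dt = 0 − Q_out C = −Q_out m/V(t).
dm/m = −Q_out dt/(V₀ − 0.0347900 t); integrating gives ln(m/m₀) = −(Q_out/(Q_in−Q_out)) ln(V/V₀).
m = m₀ (V₀/V)^(Q_out/(Q_in−Q_out)) = 45.72 × (2.476/1.16511)^(-2.12072) = 9.24310 mg.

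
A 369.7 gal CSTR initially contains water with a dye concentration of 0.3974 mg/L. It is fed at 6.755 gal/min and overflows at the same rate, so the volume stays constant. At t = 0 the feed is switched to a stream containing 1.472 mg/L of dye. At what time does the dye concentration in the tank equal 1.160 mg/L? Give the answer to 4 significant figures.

Species balance on the tank: V dC/dt = Q(C_in − C), so τ = V/Q = 54.7298 min.
C(t) = C_in + (C₀ − C_in) e^(−t/τ). Set C = 1.160 and solve for t:
e^(−t/τ) = (C − C_in)/(C₀ − C_in) = (1.160 − 1.472)/(0.3974 − 1.472) = 0.290341
t = −τ ln(…) = 54.7298 × 1.23670 = 67.6844 min.

67.68 min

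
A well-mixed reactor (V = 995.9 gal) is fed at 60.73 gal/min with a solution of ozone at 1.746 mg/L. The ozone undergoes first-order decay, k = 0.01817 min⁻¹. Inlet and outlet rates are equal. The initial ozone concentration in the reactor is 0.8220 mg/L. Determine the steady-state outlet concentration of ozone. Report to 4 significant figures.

1.345 mg/L

Accumulation = in − out − consumed: V dC/dt = Q C_in − Q C − k V C.
At steady state: 0 = Q C_in − (Q + kV) C_ss, so C_ss = Q C_in/(Q + kV).
C_ss = 60.73·1.746/(60.73 + 0.01817·995.9) = 106.035/78.8255 = 1.34518 mg/L.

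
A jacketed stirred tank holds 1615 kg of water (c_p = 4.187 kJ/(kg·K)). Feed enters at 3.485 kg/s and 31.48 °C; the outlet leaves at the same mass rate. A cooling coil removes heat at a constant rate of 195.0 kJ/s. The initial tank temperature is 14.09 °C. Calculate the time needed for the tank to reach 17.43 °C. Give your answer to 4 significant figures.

Heat balance on the well-mixed liquid: M c_p dT/dt = ṁ c_p (T_in − T) − 195.0.
τ = M/ṁ = 463.415 s; T_ss = T_in − Q̇/(ṁ c_p) = 18.1162 °C.
T(t) = T_ss + (T₀ − T_ss) e^(−t/τ). Set T = 17.43:
e^(−t/τ) = (17.43 − 18.1162)/(14.09 − 18.1162) = 0.170441
t = −463.415 · ln(0.170441) = 819.951 s.

820.0 s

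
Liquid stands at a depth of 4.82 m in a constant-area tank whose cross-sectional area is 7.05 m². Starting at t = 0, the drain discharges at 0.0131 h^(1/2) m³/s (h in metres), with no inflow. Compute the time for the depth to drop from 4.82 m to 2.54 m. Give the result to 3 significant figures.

648 s

With no inflow, A dh/dt = −0.0131 √h.
This is separable: 2 d(√h)/dt = −0.0131/A, so √h = √h₀ − (0.0131/(2A)) t.
t = 2A(√h₀ − √h)/0.0131 = 2·7.05·(√4.82 − √2.54)/0.0131
  = 14.100 × (2.1954 − 1.5937) / 0.0131 = 647.64 s.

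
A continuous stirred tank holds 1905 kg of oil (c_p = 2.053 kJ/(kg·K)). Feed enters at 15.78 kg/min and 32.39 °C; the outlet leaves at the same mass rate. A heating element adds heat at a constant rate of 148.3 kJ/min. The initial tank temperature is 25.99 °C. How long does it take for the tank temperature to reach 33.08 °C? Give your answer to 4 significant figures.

Heat balance on the well-mixed liquid: M c_p dT/dt = ṁ c_p (T_in − T) + 148.3.
τ = M/ṁ = 120.722 min; T_ss = T_in + Q̇/(ṁ c_p) = 36.9677 °C.
T(t) = T_ss + (T₀ − T_ss) e^(−t/τ). Set T = 33.08:
e^(−t/τ) = (33.08 − 36.9677)/(25.99 − 36.9677) = 0.354144
t = −120.722 · ln(0.354144) = 125.316 min.

125.3 min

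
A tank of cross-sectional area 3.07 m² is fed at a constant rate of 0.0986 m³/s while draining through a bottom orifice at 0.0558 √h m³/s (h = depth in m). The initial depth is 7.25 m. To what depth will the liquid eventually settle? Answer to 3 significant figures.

Unsteady balance on liquid volume: A dh/dt = Q_in − 0.0558 √h. At steady state dh/dt = 0:
Q_in = 0.0558 √h_ss ⇒ √h_ss = 0.0986/0.0558 = 1.7670.
h_ss = 1.7670² = 3.1224 m. (Since h₀ = 7.25 m > h_ss, the level will fall toward this value.)

3.12 m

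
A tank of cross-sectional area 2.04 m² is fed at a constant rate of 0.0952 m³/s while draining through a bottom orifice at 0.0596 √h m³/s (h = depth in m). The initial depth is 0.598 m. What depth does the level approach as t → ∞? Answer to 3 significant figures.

2.55 m

A dh/dt = Q_in − 0.0596 √h. Steady state requires inflow = outflow:
Q_in = 0.0596 √h_ss ⇒ √h_ss = 0.0952/0.0596 = 1.5973.
h_ss = 1.5973² = 2.5514 m. (Since h₀ = 0.598 m < h_ss, the level will rise toward this value.)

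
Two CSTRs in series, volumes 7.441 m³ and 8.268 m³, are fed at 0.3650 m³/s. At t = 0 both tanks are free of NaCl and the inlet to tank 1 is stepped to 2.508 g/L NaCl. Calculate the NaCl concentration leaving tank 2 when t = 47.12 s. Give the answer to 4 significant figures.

1.613 g/L

Species balance on tank i: dCᵢ/dt = (Cᵢ₋₁ − Cᵢ)/τᵢ with τᵢ = Vᵢ/Q.
τ₁ = 7.441/0.3650 = 20.3863 s; τ₂ = 8.268/0.3650 = 22.6521 s.
Solving the cascade with C₁(0)=C₂(0)=0 gives C₂(t) = C_in[1 − (τ₁ e^(−t/τ₁) − τ₂ e^(−t/τ₂))/(τ₁ − τ₂)].
At t = 47.12: e^(−t/τ₁) = 0.0991267, e^(−t/τ₂) = 0.124910.
C₂ = 2.508·[1 − (20.3863·0.0991267 − 22.6521·0.124910)/(-2.26575)] = 2.508·0.643106 = 1.61291 g/L.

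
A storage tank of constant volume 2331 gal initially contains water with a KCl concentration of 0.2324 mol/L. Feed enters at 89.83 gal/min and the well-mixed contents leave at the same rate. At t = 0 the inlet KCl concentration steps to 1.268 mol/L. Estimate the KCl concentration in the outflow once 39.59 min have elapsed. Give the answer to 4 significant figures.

1.043 mol/L

Unsteady species balance (constant V, well mixed): V dC/dt = Q(C_in − C).
Time constant τ = V/Q = 2331/89.83 = 25.9490 min.
Solution: C(t) = C_in + (C₀ − C_in) e^(−t/τ).
C(39.59) = 1.268 + (0.2324 − 1.268)·e^(−39.59/25.9490) = 1.268 + (-1.03560)·0.217472 = 1.04279 mol/L.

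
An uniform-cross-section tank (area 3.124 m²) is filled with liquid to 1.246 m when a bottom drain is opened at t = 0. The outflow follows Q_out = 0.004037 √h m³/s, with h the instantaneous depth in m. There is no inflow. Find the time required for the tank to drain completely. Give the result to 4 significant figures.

A dh/dt = −Q_out = −0.004037 √h.
Separate and integrate: 2(√h − √h₀) = −(0.004037/A) t.
Tank is empty when √h = 0: t_empty = 2A√h₀/0.004037.
t_empty = 2·3.124·√1.246/0.004037 = 6.24800·1.11624/0.004037 = 1727.59 s.

1728 s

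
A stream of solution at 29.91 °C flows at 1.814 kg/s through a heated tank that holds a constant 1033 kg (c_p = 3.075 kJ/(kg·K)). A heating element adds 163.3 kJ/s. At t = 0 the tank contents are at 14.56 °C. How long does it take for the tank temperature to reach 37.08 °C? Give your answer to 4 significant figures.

400.0 s

First-law balance (no shaft work): M c_p dT/dt = ṁ c_p (T_in − T) + 163.3.
τ = M/ṁ = 569.460 s; T_ss = T_in + Q̇/(ṁ c_p) = 59.1855 °C.
T(t) = T_ss + (T₀ − T_ss) e^(−t/τ). Set T = 37.08:
e^(−t/τ) = (37.08 − 59.1855)/(14.56 − 59.1855) = 0.495355
t = −569.460 · ln(0.495355) = 400.034 s.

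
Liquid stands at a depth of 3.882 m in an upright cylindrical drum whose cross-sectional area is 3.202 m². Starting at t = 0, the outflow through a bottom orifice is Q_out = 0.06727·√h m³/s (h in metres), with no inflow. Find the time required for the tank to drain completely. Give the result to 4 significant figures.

187.6 s

With no inflow, A dh/dt = −0.06727 √h.
∫ h^(−1/2) dh = −(0.06727/A) ∫ dt, giving 2√h = 2√h₀ − (0.06727/A) t.
Set h = 0: 2√h₀ = (0.06727/A) t_empty ⇒ t_empty = 2A√h₀/0.06727.
t_empty = 2·3.202·√3.882/0.06727 = 6.40400·1.97028/0.06727 = 187.568 s.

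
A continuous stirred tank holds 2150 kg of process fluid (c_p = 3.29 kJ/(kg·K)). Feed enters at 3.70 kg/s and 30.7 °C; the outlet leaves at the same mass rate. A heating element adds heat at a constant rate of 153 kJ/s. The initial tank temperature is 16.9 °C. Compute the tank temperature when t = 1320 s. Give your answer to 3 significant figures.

40.5 °C

M c_p dT/dt = ṁ c_p (T_in − T) + Q̇.
τ = M/ṁ = 581.08 s; T_ss = T_in + Q̇/(ṁ c_p) = 30.7 + 153/(3.70·3.29) = 43.269 °C.
This is linear first-order; T(t) = T_ss + (T₀ − T_ss) e^(−t/τ).
T(1320) = 43.269 + (-26.369)·e^(−1320/581.08) = 43.269 + (-26.369)·0.10314 = 40.549 °C.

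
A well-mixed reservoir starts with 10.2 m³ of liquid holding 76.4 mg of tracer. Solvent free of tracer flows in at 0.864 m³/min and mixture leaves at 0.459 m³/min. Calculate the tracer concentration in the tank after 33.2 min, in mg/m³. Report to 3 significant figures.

1.25 mg/m³

Let m(t) be the amount of tracer. Volume: V(t) = V₀ + (Q_in − Q_out) t = 10.2 + 0.40500 t; V(33.2) = 23.646 m³.
Species balance (pure solvent in): dm/dt = −Q_out · m/V(t).
dm/m = −Q_out dt/(V₀ + 0.40500 t); integrating gives ln(m/m₀) = −(Q_out/(Q_in−Q_out)) ln(V/V₀).
m = m₀ (V₀/V)^(Q_out/(Q_in−Q_out)) = 76.4 × (10.2/23.646)^(1.1333) = 29.461 mg.
C = m/V = 29.461/23.646 = 1.2459 mg/m³.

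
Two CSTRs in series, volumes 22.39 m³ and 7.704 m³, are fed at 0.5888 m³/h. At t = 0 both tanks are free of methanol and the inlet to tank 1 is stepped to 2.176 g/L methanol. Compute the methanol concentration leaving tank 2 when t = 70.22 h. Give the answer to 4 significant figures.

1.658 g/L

Species balance on tank i: dCᵢ/dt = (Cᵢ₋₁ − Cᵢ)/τᵢ with τᵢ = Vᵢ/Q.
τ₁ = 22.39/0.5888 = 38.0265 h; τ₂ = 7.704/0.5888 = 13.0842 h.
Solving the cascade with C₁(0)=C₂(0)=0 gives C₂(t) = C_in[1 − (τ₁ e^(−t/τ₁) − τ₂ e^(−t/τ₂))/(τ₁ − τ₂)].
At t = 70.22: e^(−t/τ₁) = 0.157772, e^(−t/τ₂) = 0.00466922.
C₂ = 2.176·[1 − (38.0265·0.157772 − 13.0842·0.00466922)/(24.9423)] = 2.176·0.761914 = 1.65792 g/L.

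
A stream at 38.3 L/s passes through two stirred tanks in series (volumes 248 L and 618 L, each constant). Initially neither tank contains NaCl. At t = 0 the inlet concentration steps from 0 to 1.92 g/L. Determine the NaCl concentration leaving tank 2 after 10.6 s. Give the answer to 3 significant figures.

0.508 g/L

Species balance on tank i: dCᵢ/dt = (Cᵢ₋₁ − Cᵢ)/τᵢ with τᵢ = Vᵢ/Q.
τ₁ = 248/38.3 = 6.4752 s; τ₂ = 618/38.3 = 16.136 s.
Solving the cascade with C₁(0)=C₂(0)=0 gives C₂(t) = C_in[1 − (τ₁ e^(−t/τ₁) − τ₂ e^(−t/τ₂))/(τ₁ − τ₂)].
At t = 10.6: e^(−t/τ₁) = 0.19456, e^(−t/τ₂) = 0.51844.
C₂ = 1.92·[1 − (6.4752·0.19456 − 16.136·0.51844)/(-9.6606)] = 1.92·0.26447 = 0.50778 g/L.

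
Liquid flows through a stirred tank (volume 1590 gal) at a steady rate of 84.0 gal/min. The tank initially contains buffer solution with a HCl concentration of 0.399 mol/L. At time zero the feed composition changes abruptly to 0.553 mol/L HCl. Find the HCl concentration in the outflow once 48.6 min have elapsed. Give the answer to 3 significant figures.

0.541 mol/L

Mass balance on the solute (V constant): V dC/dt = Q(C_in − C).
So dC/dt = (C_in − C)/τ with τ = V/Q = 1590/84.0 = 18.929 min.
C approaches C_in exponentially: C(t) = C_in + (C₀ − C_in) e^(−t/τ).
C(48.6) = 0.553 + (0.399 − 0.553)·e^(−48.6/18.929) = 0.553 + (-0.15400)·0.076724 = 0.54118 mol/L.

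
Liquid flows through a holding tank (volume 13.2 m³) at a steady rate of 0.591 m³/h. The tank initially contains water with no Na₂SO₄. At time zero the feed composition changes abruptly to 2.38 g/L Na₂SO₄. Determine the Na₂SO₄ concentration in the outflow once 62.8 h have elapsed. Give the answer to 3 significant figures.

Mass balance on the solute (V constant): V dC/dt = Q(C_in − C).
Rewrite as dC/dt + C/τ = C_in/τ, τ = V/Q = 22.335 h.
Solution: C(t) = C_in + (C₀ − C_in) e^(−t/τ).
C(62.8) = 2.38 + (0 − 2.38)·e^(−62.8/22.335) = 2.38 + (-2.3800)·0.060101 = 2.2370 g/L.

2.24 g/L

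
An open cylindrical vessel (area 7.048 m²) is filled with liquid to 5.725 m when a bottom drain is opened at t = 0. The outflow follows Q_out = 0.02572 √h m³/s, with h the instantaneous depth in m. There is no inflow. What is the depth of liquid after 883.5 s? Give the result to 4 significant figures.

A dh/dt = −Q_out = −0.02572 √h.
This is separable: 2 d(√h)/dt = −0.02572/A, so √h = √h₀ − (0.02572/(2A)) t.
√h = √5.725 − 0.02572·883.5/(2·7.048) = 2.39270 − 1.61206 = 0.780636.
h = 0.780636² = 0.609392 m.

0.6094 m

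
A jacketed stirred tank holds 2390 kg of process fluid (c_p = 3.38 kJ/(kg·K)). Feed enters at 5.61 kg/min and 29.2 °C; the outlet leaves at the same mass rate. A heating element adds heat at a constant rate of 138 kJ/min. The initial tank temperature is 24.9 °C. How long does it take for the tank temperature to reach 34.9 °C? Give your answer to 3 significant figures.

849 min

Heat balance on the well-mixed liquid: M c_p dT/dt = ṁ c_p (T_in − T) + 138.
τ = M/ṁ = 426.02 min; T_ss = T_in + Q̇/(ṁ c_p) = 36.478 °C.
T(t) = T_ss + (T₀ − T_ss) e^(−t/τ). Set T = 34.9:
e^(−t/τ) = (34.9 − 36.478)/(24.9 − 36.478) = 0.13628
t = −426.02 · ln(0.13628) = 849.09 min.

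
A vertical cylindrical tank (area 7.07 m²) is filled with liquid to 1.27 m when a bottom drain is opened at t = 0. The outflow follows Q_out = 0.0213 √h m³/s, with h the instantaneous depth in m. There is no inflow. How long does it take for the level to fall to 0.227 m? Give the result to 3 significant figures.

432 s

With no inflow, A dh/dt = −0.0213 √h.
Separate and integrate: 2(√h − √h₀) = −(0.0213/A) t.
t = 2A(√h₀ − √h)/0.0213 = 2·7.07·(√1.27 − √0.227)/0.0213
  = 14.140 × (1.1269 − 0.47645) / 0.0213 = 431.83 s.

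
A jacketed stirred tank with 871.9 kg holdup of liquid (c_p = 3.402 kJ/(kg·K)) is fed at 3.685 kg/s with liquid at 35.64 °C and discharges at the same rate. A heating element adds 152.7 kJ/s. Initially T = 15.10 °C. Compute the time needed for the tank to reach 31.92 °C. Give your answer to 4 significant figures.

M c_p dT/dt = ṁ c_p (T_in − T) + Q̇.
τ = M/ṁ = 236.608 s; T_ss = T_in + Q̇/(ṁ c_p) = 47.8206 °C.
T(t) = T_ss + (T₀ − T_ss) e^(−t/τ). Set T = 31.92:
e^(−t/τ) = (31.92 − 47.8206)/(15.10 − 47.8206) = 0.485950
t = −236.608 · ln(0.485950) = 170.748 s.

170.7 s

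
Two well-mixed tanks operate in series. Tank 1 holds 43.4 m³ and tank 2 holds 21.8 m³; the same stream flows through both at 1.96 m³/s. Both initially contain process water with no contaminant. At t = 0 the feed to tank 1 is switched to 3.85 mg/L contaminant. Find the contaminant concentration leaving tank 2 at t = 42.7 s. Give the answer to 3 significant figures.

2.81 mg/L

Time constants: τᵢ = Vᵢ/Q for each well-mixed tank.
τ₁ = 43.4/1.96 = 22.143 s; τ₂ = 21.8/1.96 = 11.122 s.
Solving the cascade with C₁(0)=C₂(0)=0 gives C₂(t) = C_in[1 − (τ₁ e^(−t/τ₁) − τ₂ e^(−t/τ₂))/(τ₁ − τ₂)].
At t = 42.7: e^(−t/τ₁) = 0.14538, e^(−t/τ₂) = 0.021513.
C₂ = 3.85·[1 − (22.143·0.14538 − 11.122·0.021513)/(11.020)] = 3.85·0.72960 = 2.8090 mg/L.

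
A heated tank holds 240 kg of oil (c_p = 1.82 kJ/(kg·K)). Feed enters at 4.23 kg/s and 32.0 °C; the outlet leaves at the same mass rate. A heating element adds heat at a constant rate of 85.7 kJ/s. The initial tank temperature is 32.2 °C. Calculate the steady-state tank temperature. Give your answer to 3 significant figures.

M c_p dT/dt = ṁ c_p (T_in − T) + Q̇.
At steady state dT/dt = 0 ⇒ T_ss = T_in + Q̇/(ṁ c_p) = 32.0 + 85.7/(4.23·1.82) = 43.132 °C.

43.1 °C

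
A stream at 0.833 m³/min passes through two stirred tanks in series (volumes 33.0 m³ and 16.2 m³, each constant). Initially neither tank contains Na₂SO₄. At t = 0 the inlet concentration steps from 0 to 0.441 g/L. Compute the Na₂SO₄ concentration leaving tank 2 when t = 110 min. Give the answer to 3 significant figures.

0.389 g/L

Time constants: τᵢ = Vᵢ/Q for each well-mixed tank.
τ₁ = 33.0/0.833 = 39.616 min; τ₂ = 16.2/0.833 = 19.448 min.
Solving the cascade with C₁(0)=C₂(0)=0 gives C₂(t) = C_in[1 − (τ₁ e^(−t/τ₁) − τ₂ e^(−t/τ₂))/(τ₁ − τ₂)].
At t = 110: e^(−t/τ₁) = 0.062246, e^(−t/τ₂) = 0.0034959.
C₂ = 0.441·[1 − (39.616·0.062246 − 19.448·0.0034959)/(20.168)] = 0.441·0.88110 = 0.38857 g/L.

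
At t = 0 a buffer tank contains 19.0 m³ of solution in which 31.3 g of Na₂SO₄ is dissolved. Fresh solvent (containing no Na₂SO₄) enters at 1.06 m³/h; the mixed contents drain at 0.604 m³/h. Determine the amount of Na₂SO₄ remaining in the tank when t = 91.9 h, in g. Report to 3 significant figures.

6.69 g

Let m(t) be the amount of Na₂SO₄. Volume: V(t) = V₀ + (Q_in − Q_out) t = 19.0 + 0.45600 t; V(91.9) = 60.906 m³.
Solute balance: dm/dt = 0 − Q_out C = −Q_out m/V(t).
dm/m = −Q_out dt/(V₀ + 0.45600 t); integrating gives ln(m/m₀) = −(Q_out/(Q_in−Q_out)) ln(V/V₀).
m = m₀ (V₀/V)^(Q_out/(Q_in−Q_out)) = 31.3 × (19.0/60.906)^(1.3246) = 6.6902 g.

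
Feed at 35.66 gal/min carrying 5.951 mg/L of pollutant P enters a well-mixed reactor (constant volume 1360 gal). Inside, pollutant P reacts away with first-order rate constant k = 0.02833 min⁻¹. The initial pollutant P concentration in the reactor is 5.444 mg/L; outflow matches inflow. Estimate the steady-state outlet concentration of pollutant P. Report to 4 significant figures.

Species balance: V dC/dt = Q C_in − Q C − k V C.
Steady state (dC/dt = 0): C_ss = Q C_in/(Q + kV) = C_in/(1 + kV/Q).
C_ss = 35.66·5.951/(35.66 + 0.02833·1360) = 212.213/74.1888 = 2.86044 mg/L.

2.860 mg/L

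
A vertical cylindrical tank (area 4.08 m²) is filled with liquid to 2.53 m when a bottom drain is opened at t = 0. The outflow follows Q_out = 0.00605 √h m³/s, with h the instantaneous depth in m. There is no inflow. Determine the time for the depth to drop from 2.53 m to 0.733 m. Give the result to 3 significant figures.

With no inflow, A dh/dt = −0.00605 √h.
This is separable: 2 d(√h)/dt = −0.00605/A, so √h = √h₀ − (0.00605/(2A)) t.
t = 2A(√h₀ − √h)/0.00605 = 2·4.08·(√2.53 − √0.733)/0.00605
  = 8.1600 × (1.5906 − 0.85615) / 0.00605 = 990.59 s.

991 s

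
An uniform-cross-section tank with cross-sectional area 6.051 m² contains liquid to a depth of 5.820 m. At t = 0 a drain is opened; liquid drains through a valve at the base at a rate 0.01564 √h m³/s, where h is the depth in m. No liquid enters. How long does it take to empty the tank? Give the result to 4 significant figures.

A dh/dt = −Q_out = −0.01564 √h.
This is separable: 2 d(√h)/dt = −0.01564/A, so √h = √h₀ − (0.01564/(2A)) t.
Tank is empty when √h = 0: t_empty = 2A√h₀/0.01564.
t_empty = 2·6.051·√5.820/0.01564 = 12.1020·2.41247/0.01564 = 1866.73 s.

1867 s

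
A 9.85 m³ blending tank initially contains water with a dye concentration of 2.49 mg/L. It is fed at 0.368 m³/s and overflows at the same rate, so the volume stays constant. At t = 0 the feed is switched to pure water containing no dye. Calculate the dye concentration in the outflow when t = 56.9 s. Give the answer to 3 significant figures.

Transient balance on the dissolved component: V dC/dt = Q(C_in − C).
Time constant τ = V/Q = 9.85/0.368 = 26.766 s.
Integrating: C(t) = C_in + (C₀ − C_in) e^(−t/τ).
C(56.9) = 0 + (2.49 − 0)·e^(−56.9/26.766) = 0 + (2.4900)·0.11934 = 0.29715 mg/L.

0.297 mg/L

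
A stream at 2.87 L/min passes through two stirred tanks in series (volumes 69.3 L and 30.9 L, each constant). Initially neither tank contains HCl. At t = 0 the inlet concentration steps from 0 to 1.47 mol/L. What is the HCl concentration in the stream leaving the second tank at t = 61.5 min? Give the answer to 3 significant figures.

Each tank obeys Vᵢ dCᵢ/dt = Q(Cᵢ₋₁ − Cᵢ), so τᵢ = Vᵢ/Q.
τ₁ = 69.3/2.87 = 24.146 min; τ₂ = 30.9/2.87 = 10.767 min.
Tank 1: C₁ = C_in(1 − e^(−t/τ₁)). Tank 2 (τ₁ ≠ τ₂): C₂ = C_in[1 − (τ₁ e^(−t/τ₁) − τ₂ e^(−t/τ₂))/(τ₁ − τ₂)].
At t = 61.5: e^(−t/τ₁) = 0.078319, e^(−t/τ₂) = 0.0033056.
C₂ = 1.47·[1 − (24.146·0.078319 − 10.767·0.0033056)/(13.380)] = 1.47·0.86132 = 1.2661 mol/L.

1.27 mol/L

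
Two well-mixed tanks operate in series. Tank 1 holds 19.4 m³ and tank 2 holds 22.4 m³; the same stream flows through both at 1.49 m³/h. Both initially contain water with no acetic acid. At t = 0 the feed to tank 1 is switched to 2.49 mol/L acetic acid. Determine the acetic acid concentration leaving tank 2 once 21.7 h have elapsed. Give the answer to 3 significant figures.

Species balance on tank i: dCᵢ/dt = (Cᵢ₋₁ − Cᵢ)/τᵢ with τᵢ = Vᵢ/Q.
τ₁ = 19.4/1.49 = 13.020 h; τ₂ = 22.4/1.49 = 15.034 h.
Solving the cascade with C₁(0)=C₂(0)=0 gives C₂(t) = C_in[1 − (τ₁ e^(−t/τ₁) − τ₂ e^(−t/τ₂))/(τ₁ − τ₂)].
At t = 21.7: e^(−t/τ₁) = 0.18888, e^(−t/τ₂) = 0.23611.
C₂ = 2.49·[1 − (13.020·0.18888 − 15.034·0.23611)/(-2.0134)] = 2.49·0.45843 = 1.1415 mol/L.

1.14 mol/L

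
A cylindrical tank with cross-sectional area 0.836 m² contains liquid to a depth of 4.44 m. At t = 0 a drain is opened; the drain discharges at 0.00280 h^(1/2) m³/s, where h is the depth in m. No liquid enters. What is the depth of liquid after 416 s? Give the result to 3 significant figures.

Volume balance on the tank: A dh/dt = −0.00280 √h.
Separate and integrate: 2(√h − √h₀) = −(0.00280/A) t.
√h = √4.44 − 0.00280·416/(2·0.836) = 2.1071 − 0.69665 = 1.4105.
h = 1.4105² = 1.9895 m.

1.99 m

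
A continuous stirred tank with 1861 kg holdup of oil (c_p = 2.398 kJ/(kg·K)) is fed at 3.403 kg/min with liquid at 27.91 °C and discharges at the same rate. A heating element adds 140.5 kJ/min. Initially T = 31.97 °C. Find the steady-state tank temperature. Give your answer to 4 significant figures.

45.13 °C

Energy balance: M c_p dT/dt = ṁ c_p (T_in − T) + 140.5.
At steady state dT/dt = 0 ⇒ T_ss = T_in + Q̇/(ṁ c_p) = 27.91 + 140.5/(3.403·2.398) = 45.1273 °C.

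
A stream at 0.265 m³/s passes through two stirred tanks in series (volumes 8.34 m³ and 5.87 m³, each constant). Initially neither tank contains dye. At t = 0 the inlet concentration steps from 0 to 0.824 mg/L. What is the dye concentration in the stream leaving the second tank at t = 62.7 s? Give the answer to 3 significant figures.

Species balance on tank i: dCᵢ/dt = (Cᵢ₋₁ − Cᵢ)/τᵢ with τᵢ = Vᵢ/Q.
τ₁ = 8.34/0.265 = 31.472 s; τ₂ = 5.87/0.265 = 22.151 s.
Solving the cascade with C₁(0)=C₂(0)=0 gives C₂(t) = C_in[1 − (τ₁ e^(−t/τ₁) − τ₂ e^(−t/τ₂))/(τ₁ − τ₂)].
At t = 62.7: e^(−t/τ₁) = 0.13639, e^(−t/τ₂) = 0.058979.
C₂ = 0.824·[1 − (31.472·0.13639 − 22.151·0.058979)/(9.3208)] = 0.824·0.67965 = 0.56003 mg/L.

0.560 mg/L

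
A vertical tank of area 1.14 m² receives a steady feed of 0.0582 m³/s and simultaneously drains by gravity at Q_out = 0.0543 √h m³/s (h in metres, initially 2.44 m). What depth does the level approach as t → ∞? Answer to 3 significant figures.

A dh/dt = Q_in − 0.0543 √h. Steady state requires inflow = outflow:
Q_in = 0.0543 √h_ss ⇒ √h_ss = 0.0582/0.0543 = 1.0718.
h_ss = 1.0718² = 1.1488 m. (Since h₀ = 2.44 m > h_ss, the level will fall toward this value.)

1.15 m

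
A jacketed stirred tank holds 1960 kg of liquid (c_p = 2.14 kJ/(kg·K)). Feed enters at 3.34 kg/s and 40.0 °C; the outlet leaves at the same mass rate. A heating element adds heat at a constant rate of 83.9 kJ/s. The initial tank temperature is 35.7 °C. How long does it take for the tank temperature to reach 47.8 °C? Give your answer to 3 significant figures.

First-law balance (no shaft work): M c_p dT/dt = ṁ c_p (T_in − T) + 83.9.
τ = M/ṁ = 586.83 s; T_ss = T_in + Q̇/(ṁ c_p) = 51.738 °C.
T(t) = T_ss + (T₀ − T_ss) e^(−t/τ). Set T = 47.8:
e^(−t/τ) = (47.8 − 51.738)/(35.7 − 51.738) = 0.24555
t = −586.83 · ln(0.24555) = 824.05 s.

824 s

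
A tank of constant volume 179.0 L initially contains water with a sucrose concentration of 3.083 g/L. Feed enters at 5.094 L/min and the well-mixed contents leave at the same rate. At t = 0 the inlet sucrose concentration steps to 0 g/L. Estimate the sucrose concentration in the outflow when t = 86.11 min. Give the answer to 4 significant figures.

Unsteady species balance (constant V, well mixed): V dC/dt = Q(C_in − C).
So dC/dt = (C_in − C)/τ with τ = V/Q = 179.0/5.094 = 35.1394 min.
Integrating: C(t) = C_in + (C₀ − C_in) e^(−t/τ).
C(86.11) = 0 + (3.083 − 0)·e^(−86.11/35.1394) = 0 + (3.08300)·0.0862481 = 0.265903 g/L.

0.2659 g/L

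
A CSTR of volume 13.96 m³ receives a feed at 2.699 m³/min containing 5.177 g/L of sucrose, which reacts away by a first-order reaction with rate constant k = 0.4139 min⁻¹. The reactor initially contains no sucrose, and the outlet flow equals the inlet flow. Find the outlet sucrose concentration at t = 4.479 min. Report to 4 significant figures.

Species balance: V dC/dt = Q C_in − Q C − k V C.
This is linear with rate a = Q/V + k = 0.607238 min⁻¹.
C_ss = Q C_in/(Q + kV) = 1.64830 g/L; C(t) = C_ss + (C₀ − C_ss) e^(−a t).
C(4.479) = 1.64830 + (-1.64830)·e^(−0.607238·4.479) = 1.64830 + (-1.64830)·0.0658866 = 1.53970 g/L.

1.540 g/L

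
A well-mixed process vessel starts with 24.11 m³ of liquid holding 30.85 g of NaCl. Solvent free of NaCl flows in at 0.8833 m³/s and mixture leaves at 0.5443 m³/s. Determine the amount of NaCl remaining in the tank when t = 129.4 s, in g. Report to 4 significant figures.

Let m(t) be the amount of NaCl. Volume: V(t) = V₀ + (Q_in − Q_out) t = 24.11 + 0.339000 t; V(129.4) = 67.9766 m³.
Species balance (pure solvent in): dm/dt = −Q_out · m/V(t).
dm/m = −Q_out dt/(V₀ + 0.339000 t); integrating gives ln(m/m₀) = −(Q_out/(Q_in−Q_out)) ln(V/V₀).
m = m₀ (V₀/V)^(Q_out/(Q_in−Q_out)) = 30.85 × (24.11/67.9766)^(1.60560) = 5.84080 g.

5.841 g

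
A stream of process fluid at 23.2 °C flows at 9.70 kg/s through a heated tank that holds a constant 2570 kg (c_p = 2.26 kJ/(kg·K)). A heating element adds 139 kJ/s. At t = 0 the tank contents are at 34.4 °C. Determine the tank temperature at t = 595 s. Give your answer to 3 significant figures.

30.1 °C

Energy balance: M c_p dT/dt = ṁ c_p (T_in − T) + 139.
τ = M/ṁ = 264.95 s; T_ss = T_in + Q̇/(ṁ c_p) = 23.2 + 139/(9.70·2.26) = 29.541 °C.
This is linear first-order; T(t) = T_ss + (T₀ − T_ss) e^(−t/τ).
T(595) = 29.541 + (4.8593)·e^(−595/264.95) = 29.541 + (4.8593)·0.10585 = 30.055 °C.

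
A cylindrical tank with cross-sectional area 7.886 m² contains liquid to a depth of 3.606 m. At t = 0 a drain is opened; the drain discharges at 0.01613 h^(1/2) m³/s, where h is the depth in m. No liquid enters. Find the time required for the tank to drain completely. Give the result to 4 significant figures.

1857 s

A dh/dt = −Q_out = −0.01613 √h.
∫ h^(−1/2) dh = −(0.01613/A) ∫ dt, giving 2√h = 2√h₀ − (0.01613/A) t.
Tank is empty when √h = 0: t_empty = 2A√h₀/0.01613.
t_empty = 2·7.886·√3.606/0.01613 = 15.7720·1.89895/0.01613 = 1856.80 s.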